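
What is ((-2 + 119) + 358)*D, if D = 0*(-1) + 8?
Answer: 3800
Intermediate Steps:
D = 8 (D = 0 + 8 = 8)
((-2 + 119) + 358)*D = ((-2 + 119) + 358)*8 = (117 + 358)*8 = 475*8 = 3800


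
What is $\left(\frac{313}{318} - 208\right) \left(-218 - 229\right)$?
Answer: $\frac{9808819}{106} \approx 92536.0$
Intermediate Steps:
$\left(\frac{313}{318} - 208\right) \left(-218 - 229\right) = \left(313 \cdot \frac{1}{318} - 208\right) \left(-447\right) = \left(\frac{313}{318} - 208\right) \left(-447\right) = \left(- \frac{65831}{318}\right) \left(-447\right) = \frac{9808819}{106}$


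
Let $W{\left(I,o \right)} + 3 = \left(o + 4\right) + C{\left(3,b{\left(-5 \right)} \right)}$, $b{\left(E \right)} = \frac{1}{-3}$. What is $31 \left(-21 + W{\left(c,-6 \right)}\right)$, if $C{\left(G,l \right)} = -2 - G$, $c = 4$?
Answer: $-961$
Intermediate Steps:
$b{\left(E \right)} = - \frac{1}{3}$
$W{\left(I,o \right)} = -4 + o$ ($W{\left(I,o \right)} = -3 + \left(\left(o + 4\right) - 5\right) = -3 + \left(\left(4 + o\right) - 5\right) = -3 + \left(-1 + o\right) = -4 + o$)
$31 \left(-21 + W{\left(c,-6 \right)}\right) = 31 \left(-21 - 10\right) = 31 \left(-31\right) = -961$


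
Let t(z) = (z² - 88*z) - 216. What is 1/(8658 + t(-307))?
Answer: 1/129707 ≈ 7.7097e-6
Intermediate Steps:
t(z) = -216 + z² - 88*z
1/(8658 + t(-307)) = 1/(8658 + (-216 + (-307)² - 88*(-307))) = 1/(8658 + (-216 + 94249 + 27016)) = 1/(8658 + 121049) = 1/129707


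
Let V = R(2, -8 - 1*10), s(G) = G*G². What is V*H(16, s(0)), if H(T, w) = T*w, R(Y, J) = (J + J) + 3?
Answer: 0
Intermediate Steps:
s(G) = G³
R(Y, J) = 3 + 2*J (R(Y, J) = 2*J + 3 = 3 + 2*J)
V = -33 (V = 3 + 2*(-8 - 1*10) = 3 + 2*(-8 - 10) = 3 + 2*(-18) = 3 - 36 = -33)
V*H(16, s(0)) = -528*0³ = -528*0 = -33*0 = 0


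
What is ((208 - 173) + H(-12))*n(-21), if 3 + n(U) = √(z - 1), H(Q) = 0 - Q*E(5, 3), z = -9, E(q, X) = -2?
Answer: -33 + 11*I*√10 ≈ -33.0 + 34.785*I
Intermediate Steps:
H(Q) = 2*Q (H(Q) = 0 - Q*(-2) = 0 - (-2)*Q = 0 + 2*Q = 2*Q)
n(U) = -3 + I*√10 (n(U) = -3 + √(-9 - 1) = -3 + √(-10) = -3 + I*√10)
((208 - 173) + H(-12))*n(-21) = ((208 - 173) + 2*(-12))*(-3 + I*√10) = (35 - 24)*(-3 + I*√10) = 11*(-3 + I*√10) = -33 + 11*I*√10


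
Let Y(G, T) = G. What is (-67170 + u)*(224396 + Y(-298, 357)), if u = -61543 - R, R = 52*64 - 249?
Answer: -29534323616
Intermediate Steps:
R = 3079 (R = 3328 - 249 = 3079)
u = -64622 (u = -61543 - 1*3079 = -61543 - 3079 = -64622)
(-67170 + u)*(224396 + Y(-298, 357)) = (-67170 - 64622)*(224396 - 298) = -131792*224098 = -29534323616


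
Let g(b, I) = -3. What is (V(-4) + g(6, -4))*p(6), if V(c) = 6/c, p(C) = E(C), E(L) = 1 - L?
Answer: 45/2 ≈ 22.500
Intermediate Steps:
p(C) = 1 - C
(V(-4) + g(6, -4))*p(6) = (6/(-4) - 3)*(1 - 1*6) = (6*(-1/4) - 3)*(1 - 6) = (-3/2 - 3)*(-5) = -9/2*(-5) = 45/2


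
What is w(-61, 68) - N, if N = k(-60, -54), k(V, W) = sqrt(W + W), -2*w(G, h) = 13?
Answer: -13/2 - 6*I*sqrt(3) ≈ -6.5 - 10.392*I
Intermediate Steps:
w(G, h) = -13/2 (w(G, h) = -1/2*13 = -13/2)
k(V, W) = sqrt(2)*sqrt(W) (k(V, W) = sqrt(2*W) = sqrt(2)*sqrt(W))
N = 6*I*sqrt(3) (N = sqrt(2)*sqrt(-54) = sqrt(2)*(3*I*sqrt(6)) = 6*I*sqrt(3) ≈ 10.392*I)
w(-61, 68) - N = -13/2 - 6*I*sqrt(3)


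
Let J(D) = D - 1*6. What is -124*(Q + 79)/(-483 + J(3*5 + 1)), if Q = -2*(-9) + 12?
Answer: 13516/473 ≈ 28.575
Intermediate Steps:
J(D) = -6 + D (J(D) = D - 6 = -6 + D)
Q = 30 (Q = 18 + 12 = 30)
-124*(Q + 79)/(-483 + J(3*5 + 1)) = -124*(30 + 79)/(-483 + (-6 + (3*5 + 1))) = -124*109/(-483 + (-6 + (15 + 1))) = -124*109/(-483 + (-6 + 16)) = -124*109/(-483 + 10) = -124/((-473*1/109)) = -124/(-473/109) = -124*(-109/473) = 13516/473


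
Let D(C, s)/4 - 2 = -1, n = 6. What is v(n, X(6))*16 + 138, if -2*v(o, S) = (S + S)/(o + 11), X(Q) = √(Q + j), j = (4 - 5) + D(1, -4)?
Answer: 2298/17 ≈ 135.18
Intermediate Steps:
D(C, s) = 4 (D(C, s) = 8 + 4*(-1) = 8 - 4 = 4)
j = 3 (j = (4 - 5) + 4 = -1 + 4 = 3)
X(Q) = √(3 + Q) (X(Q) = √(Q + 3) = √(3 + Q))
v(o, S) = -S/(11 + o) (v(o, S) = -(S + S)/(2*(o + 11)) = -2*S/(2*(11 + o)) = -S/(11 + o))
v(n, X(6))*16 + 138 = -√(3 + 6)/(11 + 6)*16 + 138 = -1*√9/17*16 + 138 = -1*3*1/17*16 + 138 = -3/17*16 + 138 = -48/17 + 138 = 2298/17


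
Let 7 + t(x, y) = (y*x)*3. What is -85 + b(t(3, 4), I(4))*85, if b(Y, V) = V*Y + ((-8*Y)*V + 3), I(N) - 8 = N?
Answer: -206890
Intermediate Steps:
I(N) = 8 + N
t(x, y) = -7 + 3*x*y (t(x, y) = -7 + (y*x)*3 = -7 + (x*y)*3 = -7 + 3*x*y)
b(Y, V) = 3 - 7*V*Y (b(Y, V) = V*Y + (-8*V*Y + 3) = V*Y + (3 - 8*V*Y) = 3 - 7*V*Y)
-85 + b(t(3, 4), I(4))*85 = -85 + (3 - 7*(8 + 4)*(-7 + 3*3*4))*85 = -85 + (3 - 7*12*(-7 + 36))*85 = -85 + (3 - 7*12*29)*85 = -85 + (3 - 2436)*85 = -85 - 2433*85 = -85 - 206805 = -206890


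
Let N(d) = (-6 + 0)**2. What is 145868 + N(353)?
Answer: 145904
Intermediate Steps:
N(d) = 36 (N(d) = (-6)**2 = 36)
145868 + N(353) = 145868 + 36 = 145904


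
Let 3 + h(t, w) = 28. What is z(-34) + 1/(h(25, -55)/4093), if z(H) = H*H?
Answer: 32993/25 ≈ 1319.7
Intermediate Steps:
h(t, w) = 25 (h(t, w) = -3 + 28 = 25)
z(H) = H**2
z(-34) + 1/(h(25, -55)/4093) = (-34)**2 + 1/(25/4093) = 1156 + 1/(25*(1/4093)) = 1156 + 1/(25/4093) = 1156 + 4093/25 = 32993/25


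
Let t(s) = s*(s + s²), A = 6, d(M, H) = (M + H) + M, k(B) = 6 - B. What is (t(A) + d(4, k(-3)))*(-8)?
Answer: -2152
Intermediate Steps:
d(M, H) = H + 2*M (d(M, H) = (H + M) + M = H + 2*M)
(t(A) + d(4, k(-3)))*(-8) = (6²*(1 + 6) + ((6 - 1*(-3)) + 2*4))*(-8) = (36*7 + ((6 + 3) + 8))*(-8) = (252 + (9 + 8))*(-8) = (252 + 17)*(-8) = 269*(-8) = -2152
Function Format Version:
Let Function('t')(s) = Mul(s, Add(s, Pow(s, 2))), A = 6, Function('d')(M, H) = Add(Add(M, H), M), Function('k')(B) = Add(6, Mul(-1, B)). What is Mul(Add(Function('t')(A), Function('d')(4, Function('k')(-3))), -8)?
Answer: -2152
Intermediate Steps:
Function('d')(M, H) = Add(H, Mul(2, M)) (Function('d')(M, H) = Add(Add(H, M), M) = Add(H, Mul(2, M)))
Mul(Add(Function('t')(A), Function('d')(4, Function('k')(-3))), -8) = Mul(Add(Mul(Pow(6, 2), Add(1, 6)), Add(Add(6, Mul(-1, -3)), Mul(2, 4))), -8) = Mul(Add(Mul(36, 7), Add(Add(6, 3), 8)), -8) = Mul(Add(252, Add(9, 8)), -8) = Mul(Add(252, 17), -8) = Mul(269, -8) = -2152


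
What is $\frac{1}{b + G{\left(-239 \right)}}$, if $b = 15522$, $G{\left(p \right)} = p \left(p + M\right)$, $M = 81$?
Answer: $\frac{1}{53284} \approx 1.8767 \cdot 10^{-5}$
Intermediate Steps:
$G{\left(p \right)} = p \left(81 + p\right)$ ($G{\left(p \right)} = p \left(p + 81\right) = p \left(81 + p\right)$)
$\frac{1}{b + G{\left(-239 \right)}} = \frac{1}{15522 - 239 \left(81 - 239\right)} = \frac{1}{15522 - -37762} = \frac{1}{15522 + 37762} = \frac{1}{53284}$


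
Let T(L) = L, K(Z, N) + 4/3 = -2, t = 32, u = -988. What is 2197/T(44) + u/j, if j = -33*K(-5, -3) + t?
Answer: 134251/3124 ≈ 42.974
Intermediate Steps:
K(Z, N) = -10/3 (K(Z, N) = -4/3 - 2 = -10/3)
j = 142 (j = -33*(-10/3) + 32 = 110 + 32 = 142)
2197/T(44) + u/j = 2197/44 - 988/142 = 2197*(1/44) - 988*1/142 = 2197/44 - 494/71 = 134251/3124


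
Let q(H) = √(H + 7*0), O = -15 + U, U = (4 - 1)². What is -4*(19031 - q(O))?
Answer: -76124 + 4*I*√6 ≈ -76124.0 + 9.798*I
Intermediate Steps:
U = 9 (U = 3² = 9)
O = -6 (O = -15 + 9 = -6)
q(H) = √H (q(H) = √(H + 0) = √H)
-4*(19031 - q(O)) = -4*(19031 - √(-6)) = -4*(19031 - I*√6) = -76124 + 4*I*√6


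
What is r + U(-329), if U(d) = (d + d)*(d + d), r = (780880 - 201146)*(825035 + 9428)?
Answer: 483767005806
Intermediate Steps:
r = 483766572842 (r = 579734*834463 = 483766572842)
U(d) = 4*d**2 (U(d) = (2*d)*(2*d) = 4*d**2)
r + U(-329) = 483766572842 + 4*(-329)**2 = 483766572842 + 4*108241 = 483766572842 + 432964 = 483767005806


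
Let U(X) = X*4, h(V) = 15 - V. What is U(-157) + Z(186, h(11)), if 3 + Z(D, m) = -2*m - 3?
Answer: -642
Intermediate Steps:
Z(D, m) = -6 - 2*m (Z(D, m) = -3 + (-2*m - 3) = -3 + (-3 - 2*m) = -6 - 2*m)
U(X) = 4*X
U(-157) + Z(186, h(11)) = 4*(-157) + (-6 - 2*(15 - 1*11)) = -628 + (-6 - 2*(15 - 11)) = -628 + (-6 - 2*4) = -628 + (-6 - 8) = -628 - 14 = -642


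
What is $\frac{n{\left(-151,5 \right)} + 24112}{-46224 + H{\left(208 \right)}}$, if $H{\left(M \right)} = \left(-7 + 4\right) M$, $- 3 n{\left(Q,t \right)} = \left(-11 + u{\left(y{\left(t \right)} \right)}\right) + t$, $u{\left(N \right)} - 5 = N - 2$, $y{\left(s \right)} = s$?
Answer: $- \frac{36167}{70272} \approx -0.51467$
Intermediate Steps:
$u{\left(N \right)} = 3 + N$ ($u{\left(N \right)} = 5 + \left(N - 2\right) = 5 + \left(-2 + N\right) = 3 + N$)
$n{\left(Q,t \right)} = \frac{8}{3} - \frac{2 t}{3}$ ($n{\left(Q,t \right)} = - \frac{\left(-11 + \left(3 + t\right)\right) + t}{3} = - \frac{\left(-8 + t\right) + t}{3} = - \frac{-8 + 2 t}{3} = \frac{8}{3} - \frac{2 t}{3}$)
$H{\left(M \right)} = - 3 M$
$\frac{n{\left(-151,5 \right)} + 24112}{-46224 + H{\left(208 \right)}} = \frac{\left(\frac{8}{3} - \frac{10}{3}\right) + 24112}{-46224 - 624} = \frac{- \frac{2}{3} + 24112}{-46848} = \frac{72334}{3} \left(- \frac{1}{46848}\right) = - \frac{36167}{70272}$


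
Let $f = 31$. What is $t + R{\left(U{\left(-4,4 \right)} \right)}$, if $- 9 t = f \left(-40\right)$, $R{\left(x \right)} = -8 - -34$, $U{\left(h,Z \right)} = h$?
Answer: $\frac{1474}{9} \approx 163.78$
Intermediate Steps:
$R{\left(x \right)} = 26$ ($R{\left(x \right)} = -8 + 34 = 26$)
$t = \frac{1240}{9}$ ($t = - \frac{31 \left(-40\right)}{9} = \left(- \frac{1}{9}\right) \left(-1240\right) = \frac{1240}{9} \approx 137.78$)
$t + R{\left(U{\left(-4,4 \right)} \right)} = \frac{1240}{9} + 26 = \frac{1474}{9}$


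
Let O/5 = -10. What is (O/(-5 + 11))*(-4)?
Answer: 100/3 ≈ 33.333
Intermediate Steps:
O = -50 (O = 5*(-10) = -50)
(O/(-5 + 11))*(-4) = -50/(-5 + 11)*(-4) = -50/6*(-4) = -50*⅙*(-4) = -25/3*(-4) = 100/3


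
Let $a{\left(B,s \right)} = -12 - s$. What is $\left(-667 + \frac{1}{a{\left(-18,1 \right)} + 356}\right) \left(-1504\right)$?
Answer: $\frac{344085120}{343} \approx 1.0032 \cdot 10^{6}$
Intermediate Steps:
$\left(-667 + \frac{1}{a{\left(-18,1 \right)} + 356}\right) \left(-1504\right) = \left(-667 + \frac{1}{\left(-12 - 1\right) + 356}\right) \left(-1504\right) = \left(-667 + \frac{1}{-13 + 356}\right) \left(-1504\right) = \left(-667 + \frac{1}{343}\right) \left(-1504\right) = \left(- \frac{228780}{343}\right) \left(-1504\right) = \frac{344085120}{343}$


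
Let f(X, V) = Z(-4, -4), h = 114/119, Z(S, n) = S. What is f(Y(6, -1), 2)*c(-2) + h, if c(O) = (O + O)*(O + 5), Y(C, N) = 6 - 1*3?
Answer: 5826/119 ≈ 48.958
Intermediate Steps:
h = 114/119 (h = 114*(1/119) = 114/119 ≈ 0.95798)
Y(C, N) = 3 (Y(C, N) = 6 - 3 = 3)
f(X, V) = -4
c(O) = 2*O*(5 + O) (c(O) = (2*O)*(5 + O) = 2*O*(5 + O))
f(Y(6, -1), 2)*c(-2) + h = -8*(-2)*(5 - 2) + 114/119 = -8*(-2)*3 + 114/119 = -4*(-12) + 114/119 = 48 + 114/119 = 5826/119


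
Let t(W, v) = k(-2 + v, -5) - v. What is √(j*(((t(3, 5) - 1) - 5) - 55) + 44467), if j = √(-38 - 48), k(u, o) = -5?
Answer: √(44467 - 71*I*√86) ≈ 210.88 - 1.561*I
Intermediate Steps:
t(W, v) = -5 - v
j = I*√86 (j = √(-86) = I*√86 ≈ 9.2736*I)
√(j*(((t(3, 5) - 1) - 5) - 55) + 44467) = √((I*√86)*((((-5 - 1*5) - 1) - 5) - 55) + 44467) = √((I*√86)*((((-5 - 5) - 1) - 5) - 55) + 44467) = √((I*√86)*(((-10 - 1) - 5) - 55) + 44467) = √((I*√86)*((-11 - 5) - 55) + 44467) = √((I*√86)*(-16 - 55) + 44467) = √((I*√86)*(-71) + 44467) = √(-71*I*√86 + 44467) = √(44467 - 71*I*√86)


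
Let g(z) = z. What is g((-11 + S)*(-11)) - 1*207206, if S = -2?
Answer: -207063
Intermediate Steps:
g((-11 + S)*(-11)) - 1*207206 = (-11 - 2)*(-11) - 1*207206 = -13*(-11) - 207206 = 143 - 207206 = -207063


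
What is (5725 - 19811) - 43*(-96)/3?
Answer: -12710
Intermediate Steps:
(5725 - 19811) - 43*(-96)/3 = -14086 - (-4128)/3 = -14086 - 1*(-1376) = -14086 + 1376 = -12710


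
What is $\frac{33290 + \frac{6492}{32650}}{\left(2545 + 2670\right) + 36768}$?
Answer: $\frac{543462496}{685372475} \approx 0.79294$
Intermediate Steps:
$\frac{33290 + \frac{6492}{32650}}{\left(2545 + 2670\right) + 36768} = \frac{33290 + 6492 \cdot \frac{1}{32650}}{5215 + 36768} = \frac{33290 + \frac{3246}{16325}}{41983} = \frac{543462496}{16325} \cdot \frac{1}{41983} = \frac{543462496}{685372475}$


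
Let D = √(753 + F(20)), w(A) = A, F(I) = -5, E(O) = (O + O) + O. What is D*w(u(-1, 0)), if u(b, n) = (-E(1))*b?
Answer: 6*√187 ≈ 82.049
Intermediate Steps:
E(O) = 3*O (E(O) = 2*O + O = 3*O)
u(b, n) = -3*b (u(b, n) = (-3)*b = (-1*3)*b = -3*b)
D = 2*√187 (D = √(753 - 5) = √748 = 2*√187 ≈ 27.350)
D*w(u(-1, 0)) = (2*√187)*(-3*(-1)) = (2*√187)*3 = 6*√187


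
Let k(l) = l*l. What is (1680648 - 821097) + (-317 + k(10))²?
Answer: 906640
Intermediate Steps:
k(l) = l²
(1680648 - 821097) + (-317 + k(10))² = (1680648 - 821097) + (-317 + 10²)² = 859551 + (-317 + 100)² = 859551 + (-217)² = 859551 + 47089 = 906640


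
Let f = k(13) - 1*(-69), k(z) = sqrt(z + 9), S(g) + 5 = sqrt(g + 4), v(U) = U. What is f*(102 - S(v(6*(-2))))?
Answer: (69 + sqrt(22))*(107 - 2*I*sqrt(2)) ≈ 7884.9 - 208.43*I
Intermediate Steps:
S(g) = -5 + sqrt(4 + g) (S(g) = -5 + sqrt(g + 4) = -5 + sqrt(4 + g))
k(z) = sqrt(9 + z)
f = 69 + sqrt(22) (f = sqrt(9 + 13) - 1*(-69) = sqrt(22) + 69 = 69 + sqrt(22) ≈ 73.690)
f*(102 - S(v(6*(-2)))) = (69 + sqrt(22))*(102 - (-5 + sqrt(4 + 6*(-2)))) = (69 + sqrt(22))*(102 - (-5 + sqrt(4 - 12))) = (69 + sqrt(22))*(102 - (-5 + sqrt(-8))) = (69 + sqrt(22))*(102 - (-5 + 2*I*sqrt(2))) = (69 + sqrt(22))*(102 + (5 - 2*I*sqrt(2))) = (69 + sqrt(22))*(107 - 2*I*sqrt(2))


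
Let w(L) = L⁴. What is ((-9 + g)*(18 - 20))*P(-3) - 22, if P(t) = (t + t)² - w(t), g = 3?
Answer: -562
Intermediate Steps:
P(t) = -t⁴ + 4*t² (P(t) = (t + t)² - t⁴ = (2*t)² - t⁴ = 4*t² - t⁴ = -t⁴ + 4*t²)
((-9 + g)*(18 - 20))*P(-3) - 22 = ((-9 + 3)*(18 - 20))*((-3)²*(4 - 1*(-3)²)) - 22 = (-6*(-2))*(9*(4 - 1*9)) - 22 = 12*(9*(4 - 9)) - 22 = 12*(9*(-5)) - 22 = 12*(-45) - 22 = -540 - 22 = -562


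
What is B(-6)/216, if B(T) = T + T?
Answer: -1/18 ≈ -0.055556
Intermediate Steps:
B(T) = 2*T
B(-6)/216 = (2*(-6))/216 = (1/216)*(-12) = -1/18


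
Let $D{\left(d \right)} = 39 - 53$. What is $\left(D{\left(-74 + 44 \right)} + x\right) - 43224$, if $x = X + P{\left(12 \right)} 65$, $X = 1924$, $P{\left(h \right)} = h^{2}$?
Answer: $-31954$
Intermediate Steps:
$D{\left(d \right)} = -14$ ($D{\left(d \right)} = 39 - 53 = -14$)
$x = 11284$ ($x = 1924 + 12^{2} \cdot 65 = 1924 + 144 \cdot 65 = 1924 + 9360 = 11284$)
$\left(D{\left(-74 + 44 \right)} + x\right) - 43224 = \left(-14 + 11284\right) - 43224 = 11270 - 43224 = -31954$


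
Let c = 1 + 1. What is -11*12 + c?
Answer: -130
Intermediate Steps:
c = 2
-11*12 + c = -11*12 + 2 = -132 + 2 = -130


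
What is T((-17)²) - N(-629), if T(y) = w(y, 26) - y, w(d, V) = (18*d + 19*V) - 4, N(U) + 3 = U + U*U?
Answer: -389606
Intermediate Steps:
N(U) = -3 + U + U² (N(U) = -3 + (U + U*U) = -3 + (U + U²) = -3 + U + U²)
w(d, V) = -4 + 18*d + 19*V
T(y) = 490 + 17*y (T(y) = (-4 + 18*y + 19*26) - y = (-4 + 18*y + 494) - y = (490 + 18*y) - y = 490 + 17*y)
T((-17)²) - N(-629) = (490 + 17*(-17)²) - (-3 - 629 + (-629)²) = (490 + 17*289) - (-3 - 629 + 395641) = (490 + 4913) - 1*395009 = 5403 - 395009 = -389606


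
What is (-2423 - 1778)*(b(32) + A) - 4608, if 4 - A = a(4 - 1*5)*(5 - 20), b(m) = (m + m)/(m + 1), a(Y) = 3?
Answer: -7213945/33 ≈ -2.1860e+5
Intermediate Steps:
b(m) = 2*m/(1 + m) (b(m) = (2*m)/(1 + m) = 2*m/(1 + m))
A = 49 (A = 4 - 3*(5 - 20) = 4 - 3*(-15) = 4 - 1*(-45) = 4 + 45 = 49)
(-2423 - 1778)*(b(32) + A) - 4608 = (-2423 - 1778)*(2*32/(1 + 32) + 49) - 4608 = -4201*(2*32/33 + 49) - 4608 = -4201*(2*32*(1/33) + 49) - 4608 = -4201*(64/33 + 49) - 4608 = -4201*1681/33 - 4608 = -7061881/33 - 4608 = -7213945/33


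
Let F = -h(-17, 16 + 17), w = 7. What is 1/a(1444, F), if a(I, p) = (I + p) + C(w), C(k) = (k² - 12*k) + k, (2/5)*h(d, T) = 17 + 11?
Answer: 1/1346 ≈ 0.00074294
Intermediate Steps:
h(d, T) = 70 (h(d, T) = 5*(17 + 11)/2 = (5/2)*28 = 70)
C(k) = k² - 11*k
F = -70 (F = -1*70 = -70)
a(I, p) = -28 + I + p (a(I, p) = (I + p) + 7*(-11 + 7) = (I + p) + 7*(-4) = (I + p) - 28 = -28 + I + p)
1/a(1444, F) = 1/(-28 + 1444 - 70) = 1/1346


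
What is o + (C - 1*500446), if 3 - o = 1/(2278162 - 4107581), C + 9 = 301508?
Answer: -363951933535/1829419 ≈ -1.9894e+5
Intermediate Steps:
C = 301499 (C = -9 + 301508 = 301499)
o = 5488258/1829419 (o = 3 - 1/(2278162 - 4107581) = 3 - 1/(-1829419) = 3 - 1*(-1/1829419) = 3 + 1/1829419 = 5488258/1829419 ≈ 3.0000)
o + (C - 1*500446) = 5488258/1829419 + (301499 - 1*500446) = 5488258/1829419 + (301499 - 500446) = 5488258/1829419 - 198947 = -363951933535/1829419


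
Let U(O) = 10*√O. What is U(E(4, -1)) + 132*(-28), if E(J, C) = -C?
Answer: -3686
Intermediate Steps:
U(E(4, -1)) + 132*(-28) = 10*√(-1*(-1)) + 132*(-28) = 10*√1 - 3696 = 10*1 - 3696 = 10 - 3696 = -3686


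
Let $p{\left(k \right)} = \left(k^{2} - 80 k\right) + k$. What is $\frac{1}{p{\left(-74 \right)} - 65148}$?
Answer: $- \frac{1}{53826} \approx -1.8578 \cdot 10^{-5}$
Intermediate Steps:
$p{\left(k \right)} = k^{2} - 79 k$
$\frac{1}{p{\left(-74 \right)} - 65148} = \frac{1}{- 74 \left(-79 - 74\right) - 65148} = \frac{1}{\left(-74\right) \left(-153\right) - 65148} = \frac{1}{11322 - 65148} = \frac{1}{-53826} = - \frac{1}{53826}$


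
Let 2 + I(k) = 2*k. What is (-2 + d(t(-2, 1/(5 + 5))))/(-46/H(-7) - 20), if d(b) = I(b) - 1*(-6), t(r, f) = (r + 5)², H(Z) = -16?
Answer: -160/137 ≈ -1.1679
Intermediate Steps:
I(k) = -2 + 2*k
t(r, f) = (5 + r)²
d(b) = 4 + 2*b (d(b) = (-2 + 2*b) - 1*(-6) = (-2 + 2*b) + 6 = 4 + 2*b)
(-2 + d(t(-2, 1/(5 + 5))))/(-46/H(-7) - 20) = (-2 + (4 + 2*(5 - 2)²))/(-46/(-16) - 20) = (-2 + (4 + 2*3²))/(-46*(-1/16) - 20) = (-2 + (4 + 2*9))/(23/8 - 20) = (-2 + (4 + 18))/(-137/8) = (-2 + 22)*(-8/137) = 20*(-8/137) = -160/137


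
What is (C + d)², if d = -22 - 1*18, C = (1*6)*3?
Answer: 484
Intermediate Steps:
C = 18 (C = 6*3 = 18)
d = -40 (d = -22 - 18 = -40)
(C + d)² = (18 - 40)² = (-22)² = 484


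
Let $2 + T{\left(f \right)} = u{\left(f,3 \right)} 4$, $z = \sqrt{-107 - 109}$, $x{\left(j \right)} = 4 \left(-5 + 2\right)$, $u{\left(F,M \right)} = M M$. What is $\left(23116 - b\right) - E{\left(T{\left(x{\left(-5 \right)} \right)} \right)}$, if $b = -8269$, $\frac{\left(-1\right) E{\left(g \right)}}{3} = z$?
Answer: $31385 + 18 i \sqrt{6} \approx 31385.0 + 44.091 i$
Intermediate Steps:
$u{\left(F,M \right)} = M^{2}$
$x{\left(j \right)} = -12$ ($x{\left(j \right)} = 4 \left(-3\right) = -12$)
$z = 6 i \sqrt{6}$ ($z = \sqrt{-216} = 6 i \sqrt{6} \approx 14.697 i$)
$T{\left(f \right)} = 34$ ($T{\left(f \right)} = -2 + 3^{2} \cdot 4 = -2 + 9 \cdot 4 = -2 + 36 = 34$)
$E{\left(g \right)} = - 18 i \sqrt{6}$ ($E{\left(g \right)} = - 3 \cdot 6 i \sqrt{6} = - 18 i \sqrt{6}$)
$\left(23116 - b\right) - E{\left(T{\left(x{\left(-5 \right)} \right)} \right)} = \left(23116 - -8269\right) - - 18 i \sqrt{6} = \left(23116 + 8269\right) + 18 i \sqrt{6} = 31385 + 18 i \sqrt{6}$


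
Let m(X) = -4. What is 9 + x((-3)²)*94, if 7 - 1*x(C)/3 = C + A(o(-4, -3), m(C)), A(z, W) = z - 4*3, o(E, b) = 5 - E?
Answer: 291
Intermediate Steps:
A(z, W) = -12 + z (A(z, W) = z - 12 = -12 + z)
x(C) = 30 - 3*C (x(C) = 21 - 3*(C + (-12 + (5 - 1*(-4)))) = 21 - 3*(C + (-12 + (5 + 4))) = 21 - 3*(C + (-12 + 9)) = 21 - 3*(C - 3) = 21 - 3*(-3 + C) = 21 + (9 - 3*C) = 30 - 3*C)
9 + x((-3)²)*94 = 9 + (30 - 3*(-3)²)*94 = 9 + (30 - 3*9)*94 = 9 + (30 - 27)*94 = 9 + 3*94 = 9 + 282 = 291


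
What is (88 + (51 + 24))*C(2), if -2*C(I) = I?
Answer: -163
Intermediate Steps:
C(I) = -I/2
(88 + (51 + 24))*C(2) = (88 + (51 + 24))*(-1/2*2) = (88 + 75)*(-1) = 163*(-1) = -163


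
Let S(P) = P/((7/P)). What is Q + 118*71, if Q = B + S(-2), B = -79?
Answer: 58097/7 ≈ 8299.6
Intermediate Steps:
S(P) = P²/7 (S(P) = P*(P/7) = P²/7)
Q = -549/7 (Q = -79 + (⅐)*(-2)² = -79 + (⅐)*4 = -79 + 4/7 = -549/7 ≈ -78.429)
Q + 118*71 = -549/7 + 118*71 = -549/7 + 8378 = 58097/7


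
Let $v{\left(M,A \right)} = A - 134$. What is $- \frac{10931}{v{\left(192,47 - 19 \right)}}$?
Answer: $\frac{10931}{106} \approx 103.12$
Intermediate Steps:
$v{\left(M,A \right)} = -134 + A$
$- \frac{10931}{v{\left(192,47 - 19 \right)}} = - \frac{10931}{-134 + \left(47 - 19\right)} = - \frac{10931}{-134 + 28} = - \frac{10931}{-106} = \left(-10931\right) \left(- \frac{1}{106}\right) = \frac{10931}{106}$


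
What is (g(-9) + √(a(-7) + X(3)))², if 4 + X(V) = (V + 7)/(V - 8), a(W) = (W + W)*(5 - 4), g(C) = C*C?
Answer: 6541 + 324*I*√5 ≈ 6541.0 + 724.49*I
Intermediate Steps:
g(C) = C²
a(W) = 2*W (a(W) = (2*W)*1 = 2*W)
X(V) = -4 + (7 + V)/(-8 + V) (X(V) = -4 + (V + 7)/(V - 8) = -4 + (7 + V)/(-8 + V))
(g(-9) + √(a(-7) + X(3)))² = ((-9)² + √(2*(-7) + 3*(13 - 1*3)/(-8 + 3)))² = (81 + √(-14 + 3*(13 - 3)/(-5)))² = (81 + √(-14 + 3*(-⅕)*10))² = (81 + √(-14 - 6))² = (81 + √(-20))² = (81 + 2*I*√5)²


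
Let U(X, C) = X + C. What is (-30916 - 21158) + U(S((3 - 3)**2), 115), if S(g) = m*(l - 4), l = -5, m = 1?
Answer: -51968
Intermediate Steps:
S(g) = -9 (S(g) = 1*(-5 - 4) = 1*(-9) = -9)
U(X, C) = C + X
(-30916 - 21158) + U(S((3 - 3)**2), 115) = (-30916 - 21158) + (115 - 9) = -52074 + 106 = -51968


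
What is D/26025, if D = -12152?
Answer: -12152/26025 ≈ -0.46694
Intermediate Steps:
D/26025 = -12152/26025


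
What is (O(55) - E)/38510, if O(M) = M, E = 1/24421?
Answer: 671577/470226355 ≈ 0.0014282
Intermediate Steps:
E = 1/24421 ≈ 4.0948e-5
(O(55) - E)/38510 = (55 - 1*1/24421)/38510 = (55 - 1/24421)*(1/38510) = (1343154/24421)*(1/38510) = 671577/470226355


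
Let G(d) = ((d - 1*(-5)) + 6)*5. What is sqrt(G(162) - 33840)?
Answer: 5*I*sqrt(1319) ≈ 181.59*I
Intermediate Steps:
G(d) = 55 + 5*d (G(d) = ((d + 5) + 6)*5 = ((5 + d) + 6)*5 = (11 + d)*5 = 55 + 5*d)
sqrt(G(162) - 33840) = sqrt((55 + 5*162) - 33840) = sqrt((55 + 810) - 33840) = sqrt(865 - 33840) = sqrt(-32975) = 5*I*sqrt(1319)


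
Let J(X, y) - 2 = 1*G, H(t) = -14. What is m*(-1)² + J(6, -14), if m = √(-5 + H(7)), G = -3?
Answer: -1 + I*√19 ≈ -1.0 + 4.3589*I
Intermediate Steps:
J(X, y) = -1 (J(X, y) = 2 + 1*(-3) = 2 - 3 = -1)
m = I*√19 (m = √(-5 - 14) = √(-19) = I*√19 ≈ 4.3589*I)
m*(-1)² + J(6, -14) = (I*√19)*(-1)² - 1 = (I*√19)*1 - 1 = I*√19 - 1 = -1 + I*√19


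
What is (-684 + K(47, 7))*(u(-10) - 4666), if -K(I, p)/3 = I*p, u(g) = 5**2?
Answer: 7755111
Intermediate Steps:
u(g) = 25
K(I, p) = -3*I*p
(-684 + K(47, 7))*(u(-10) - 4666) = (-684 - 3*47*7)*(25 - 4666) = (-684 - 987)*(-4641) = -1671*(-4641) = 7755111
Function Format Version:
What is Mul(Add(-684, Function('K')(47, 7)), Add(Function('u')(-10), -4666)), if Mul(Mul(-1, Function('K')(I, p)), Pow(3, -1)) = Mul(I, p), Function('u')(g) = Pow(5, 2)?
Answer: 7755111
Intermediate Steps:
Function('u')(g) = 25
Function('K')(I, p) = Mul(-3, I, p) (Function('K')(I, p) = Mul(-3, Mul(I, p)) = Mul(-3, I, p))
Mul(Add(-684, Function('K')(47, 7)), Add(Function('u')(-10), -4666)) = Mul(Add(-684, Mul(-3, 47, 7)), Add(25, -4666)) = Mul(Add(-684, -987), -4641) = Mul(-1671, -4641) = 7755111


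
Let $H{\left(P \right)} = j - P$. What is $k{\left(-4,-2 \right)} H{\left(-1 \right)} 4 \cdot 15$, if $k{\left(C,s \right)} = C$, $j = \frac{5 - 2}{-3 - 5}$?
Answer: $-150$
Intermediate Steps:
$j = - \frac{3}{8}$ ($j = \frac{3}{-8} = 3 \left(- \frac{1}{8}\right) = - \frac{3}{8} \approx -0.375$)
$H{\left(P \right)} = - \frac{3}{8} - P$
$k{\left(-4,-2 \right)} H{\left(-1 \right)} 4 \cdot 15 = - 4 \left(- \frac{3}{8} - -1\right) 4 \cdot 15 = - 4 \left(- \frac{3}{8} + 1\right) 4 \cdot 15 = - 4 \cdot \frac{5}{8} \cdot 4 \cdot 15 = - 4 \cdot \frac{5}{2} \cdot 15 = \left(-4\right) \frac{75}{2} = -150$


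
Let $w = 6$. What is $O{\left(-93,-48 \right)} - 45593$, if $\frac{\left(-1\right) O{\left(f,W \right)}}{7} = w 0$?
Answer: $-45593$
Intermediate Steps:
$O{\left(f,W \right)} = 0$ ($O{\left(f,W \right)} = - 7 \cdot 6 \cdot 0 = \left(-7\right) 0 = 0$)
$O{\left(-93,-48 \right)} - 45593 = 0 - 45593 = -45593$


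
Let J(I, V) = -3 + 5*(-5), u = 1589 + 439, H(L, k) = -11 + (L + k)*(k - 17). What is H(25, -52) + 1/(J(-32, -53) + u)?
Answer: 3704001/2000 ≈ 1852.0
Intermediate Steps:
H(L, k) = -11 + (-17 + k)*(L + k) (H(L, k) = -11 + (L + k)*(-17 + k) = -11 + (-17 + k)*(L + k))
u = 2028
J(I, V) = -28 (J(I, V) = -3 - 25 = -28)
H(25, -52) + 1/(J(-32, -53) + u) = (-11 + (-52)² - 17*25 - 17*(-52) + 25*(-52)) + 1/(-28 + 2028) = (-11 + 2704 - 425 + 884 - 1300) + 1/2000 = 1852 + 1/2000 = 3704001/2000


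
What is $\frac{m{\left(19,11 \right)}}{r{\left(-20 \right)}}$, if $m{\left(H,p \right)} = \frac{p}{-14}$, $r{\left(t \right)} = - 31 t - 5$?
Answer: $- \frac{11}{8610} \approx -0.0012776$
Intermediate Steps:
$r{\left(t \right)} = -5 - 31 t$
$m{\left(H,p \right)} = - \frac{p}{14}$ ($m{\left(H,p \right)} = p \left(- \frac{1}{14}\right) = - \frac{p}{14}$)
$\frac{m{\left(19,11 \right)}}{r{\left(-20 \right)}} = \frac{\left(- \frac{1}{14}\right) 11}{-5 - -620} = - \frac{11}{14 \left(-5 + 620\right)} = - \frac{11}{14 \cdot 615} = \left(- \frac{11}{14}\right) \frac{1}{615} = - \frac{11}{8610}$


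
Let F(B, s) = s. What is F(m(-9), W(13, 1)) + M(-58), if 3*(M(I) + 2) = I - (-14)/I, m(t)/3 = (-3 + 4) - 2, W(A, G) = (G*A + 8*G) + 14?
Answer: 394/29 ≈ 13.586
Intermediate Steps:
W(A, G) = 14 + 8*G + A*G (W(A, G) = (A*G + 8*G) + 14 = (8*G + A*G) + 14 = 14 + 8*G + A*G)
m(t) = -3 (m(t) = 3*((-3 + 4) - 2) = 3*(1 - 2) = 3*(-1) = -3)
M(I) = -2 + I/3 + 14/(3*I) (M(I) = -2 + (I - (-14)/I)/3 = -2 + (I + 14/I)/3 = -2 + (I/3 + 14/(3*I)) = -2 + I/3 + 14/(3*I))
F(m(-9), W(13, 1)) + M(-58) = (14 + 8*1 + 13*1) + (⅓)*(14 - 58*(-6 - 58))/(-58) = (14 + 8 + 13) + (⅓)*(-1/58)*(14 - 58*(-64)) = 35 + (⅓)*(-1/58)*(14 + 3712) = 35 + (⅓)*(-1/58)*3726 = 35 - 621/29 = 394/29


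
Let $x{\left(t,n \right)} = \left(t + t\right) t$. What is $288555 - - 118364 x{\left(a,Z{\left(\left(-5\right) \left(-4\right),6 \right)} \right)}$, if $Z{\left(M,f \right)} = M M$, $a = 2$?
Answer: $1235467$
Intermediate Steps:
$Z{\left(M,f \right)} = M^{2}$
$x{\left(t,n \right)} = 2 t^{2}$ ($x{\left(t,n \right)} = 2 t t = 2 t^{2}$)
$288555 - - 118364 x{\left(a,Z{\left(\left(-5\right) \left(-4\right),6 \right)} \right)} = 288555 - - 118364 \cdot 2 \cdot 2^{2} = 288555 - - 118364 \cdot 2 \cdot 4 = 288555 - \left(-118364\right) 8 = 288555 - -946912 = 288555 + 946912 = 1235467$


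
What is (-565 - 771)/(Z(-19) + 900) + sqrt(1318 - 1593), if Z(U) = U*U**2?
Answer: 1336/5959 + 5*I*sqrt(11) ≈ 0.2242 + 16.583*I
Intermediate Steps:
Z(U) = U**3
(-565 - 771)/(Z(-19) + 900) + sqrt(1318 - 1593) = (-565 - 771)/((-19)**3 + 900) + sqrt(1318 - 1593) = -1336/(-6859 + 900) + sqrt(-275) = -1336/(-5959) + 5*I*sqrt(11) = -1336*(-1/5959) + 5*I*sqrt(11) = 1336/5959 + 5*I*sqrt(11)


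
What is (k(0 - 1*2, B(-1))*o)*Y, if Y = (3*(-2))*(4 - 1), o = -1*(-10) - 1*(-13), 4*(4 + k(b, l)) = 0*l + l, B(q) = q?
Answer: 3519/2 ≈ 1759.5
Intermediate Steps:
k(b, l) = -4 + l/4 (k(b, l) = -4 + (0*l + l)/4 = -4 + (0 + l)/4 = -4 + l/4)
o = 23 (o = 10 + 13 = 23)
Y = -18 (Y = -6*3 = -18)
(k(0 - 1*2, B(-1))*o)*Y = ((-4 + (1/4)*(-1))*23)*(-18) = ((-4 - 1/4)*23)*(-18) = -17/4*23*(-18) = -391/4*(-18) = 3519/2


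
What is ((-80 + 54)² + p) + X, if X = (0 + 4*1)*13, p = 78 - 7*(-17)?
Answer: 925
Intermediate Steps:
p = 197 (p = 78 + 119 = 197)
X = 52 (X = (0 + 4)*13 = 4*13 = 52)
((-80 + 54)² + p) + X = ((-80 + 54)² + 197) + 52 = ((-26)² + 197) + 52 = (676 + 197) + 52 = 873 + 52 = 925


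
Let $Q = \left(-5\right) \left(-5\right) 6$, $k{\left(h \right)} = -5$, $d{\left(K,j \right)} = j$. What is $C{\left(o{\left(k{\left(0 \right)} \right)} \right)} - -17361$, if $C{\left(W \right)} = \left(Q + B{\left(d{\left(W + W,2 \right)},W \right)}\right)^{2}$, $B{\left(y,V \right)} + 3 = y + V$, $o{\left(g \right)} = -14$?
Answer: $35586$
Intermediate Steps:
$Q = 150$ ($Q = 25 \cdot 6 = 150$)
$B{\left(y,V \right)} = -3 + V + y$ ($B{\left(y,V \right)} = -3 + \left(y + V\right) = -3 + \left(V + y\right) = -3 + V + y$)
$C{\left(W \right)} = \left(149 + W\right)^{2}$ ($C{\left(W \right)} = \left(150 + \left(-3 + W + 2\right)\right)^{2} = \left(150 + \left(-1 + W\right)\right)^{2} = \left(149 + W\right)^{2}$)
$C{\left(o{\left(k{\left(0 \right)} \right)} \right)} - -17361 = \left(149 - 14\right)^{2} - -17361 = 135^{2} + 17361 = 18225 + 17361 = 35586$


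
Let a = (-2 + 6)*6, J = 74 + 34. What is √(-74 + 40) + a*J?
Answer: 2592 + I*√34 ≈ 2592.0 + 5.831*I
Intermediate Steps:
J = 108
a = 24 (a = 4*6 = 24)
√(-74 + 40) + a*J = √(-74 + 40) + 24*108 = √(-34) + 2592 = I*√34 + 2592 = 2592 + I*√34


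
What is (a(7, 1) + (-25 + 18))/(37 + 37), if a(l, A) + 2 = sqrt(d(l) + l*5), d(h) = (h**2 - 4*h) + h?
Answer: -9/74 + 3*sqrt(7)/74 ≈ -0.014361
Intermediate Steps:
d(h) = h**2 - 3*h
a(l, A) = -2 + sqrt(5*l + l*(-3 + l)) (a(l, A) = -2 + sqrt(l*(-3 + l) + l*5) = -2 + sqrt(l*(-3 + l) + 5*l) = -2 + sqrt(5*l + l*(-3 + l)))
(a(7, 1) + (-25 + 18))/(37 + 37) = ((-2 + sqrt(7*(2 + 7))) + (-25 + 18))/(37 + 37) = ((-2 + sqrt(7*9)) - 7)/74 = ((-2 + sqrt(63)) - 7)*(1/74) = ((-2 + 3*sqrt(7)) - 7)*(1/74) = (-9 + 3*sqrt(7))*(1/74) = -9/74 + 3*sqrt(7)/74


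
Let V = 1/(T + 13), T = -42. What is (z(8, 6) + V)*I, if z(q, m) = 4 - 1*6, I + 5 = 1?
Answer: 236/29 ≈ 8.1379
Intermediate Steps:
I = -4 (I = -5 + 1 = -4)
z(q, m) = -2 (z(q, m) = 4 - 6 = -2)
V = -1/29 (V = 1/(-42 + 13) = 1/(-29) = -1/29 ≈ -0.034483)
(z(8, 6) + V)*I = (-2 - 1/29)*(-4) = -59/29*(-4) = 236/29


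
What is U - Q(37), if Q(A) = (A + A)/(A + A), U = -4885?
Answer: -4886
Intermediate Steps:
Q(A) = 1 (Q(A) = (2*A)/((2*A)) = (2*A)*(1/(2*A)) = 1)
U - Q(37) = -4885 - 1*1 = -4885 - 1 = -4886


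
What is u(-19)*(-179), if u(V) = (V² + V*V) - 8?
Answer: -127806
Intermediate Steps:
u(V) = -8 + 2*V² (u(V) = (V² + V²) - 8 = 2*V² - 8 = -8 + 2*V²)
u(-19)*(-179) = (-8 + 2*(-19)²)*(-179) = (-8 + 2*361)*(-179) = (-8 + 722)*(-179) = 714*(-179) = -127806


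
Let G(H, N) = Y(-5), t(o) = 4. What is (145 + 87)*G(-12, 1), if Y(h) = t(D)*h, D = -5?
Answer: -4640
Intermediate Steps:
Y(h) = 4*h
G(H, N) = -20 (G(H, N) = 4*(-5) = -20)
(145 + 87)*G(-12, 1) = (145 + 87)*(-20) = 232*(-20) = -4640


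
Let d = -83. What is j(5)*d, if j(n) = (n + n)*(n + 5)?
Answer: -8300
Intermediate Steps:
j(n) = 2*n*(5 + n) (j(n) = (2*n)*(5 + n) = 2*n*(5 + n))
j(5)*d = (2*5*(5 + 5))*(-83) = (2*5*10)*(-83) = 100*(-83) = -8300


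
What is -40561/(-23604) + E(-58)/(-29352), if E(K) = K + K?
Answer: 49720189/28867692 ≈ 1.7223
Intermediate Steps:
E(K) = 2*K
-40561/(-23604) + E(-58)/(-29352) = -40561/(-23604) + (2*(-58))/(-29352) = -40561*(-1/23604) - 116*(-1/29352) = 40561/23604 + 29/7338 = 49720189/28867692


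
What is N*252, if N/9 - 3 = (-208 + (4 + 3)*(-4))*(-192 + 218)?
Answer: -13909644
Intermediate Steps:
N = -55197 (N = 27 + 9*((-208 + (4 + 3)*(-4))*(-192 + 218)) = 27 + 9*((-208 + 7*(-4))*26) = 27 + 9*((-208 - 28)*26) = 27 + 9*(-236*26) = 27 + 9*(-6136) = 27 - 55224 = -55197)
N*252 = -55197*252 = -13909644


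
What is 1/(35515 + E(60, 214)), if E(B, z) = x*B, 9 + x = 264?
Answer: 1/50815 ≈ 1.9679e-5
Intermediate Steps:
x = 255 (x = -9 + 264 = 255)
E(B, z) = 255*B
1/(35515 + E(60, 214)) = 1/(35515 + 255*60) = 1/(35515 + 15300) = 1/50815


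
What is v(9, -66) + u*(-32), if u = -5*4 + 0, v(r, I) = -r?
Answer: 631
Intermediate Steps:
u = -20 (u = -20 + 0 = -20)
v(9, -66) + u*(-32) = -1*9 - 20*(-32) = -9 + 640 = 631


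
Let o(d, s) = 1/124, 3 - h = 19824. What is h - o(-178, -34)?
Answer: -2457805/124 ≈ -19821.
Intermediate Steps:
h = -19821 (h = 3 - 1*19824 = 3 - 19824 = -19821)
o(d, s) = 1/124 (o(d, s) = 1*(1/124) = 1/124)
h - o(-178, -34) = -19821 - 1*1/124 = -19821 - 1/124 = -2457805/124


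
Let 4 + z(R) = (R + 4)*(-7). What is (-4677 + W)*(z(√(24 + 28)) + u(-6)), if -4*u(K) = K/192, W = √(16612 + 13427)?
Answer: 7*(585 + 256*√13)*(4677 - √30039)/128 ≈ 3.7142e+5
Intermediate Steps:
W = √30039 ≈ 173.32
u(K) = -K/768 (u(K) = -K/(4*192) = -K/768)
z(R) = -32 - 7*R (z(R) = -4 + (R + 4)*(-7) = -4 + (4 + R)*(-7) = -4 + (-28 - 7*R) = -32 - 7*R)
(-4677 + W)*(z(√(24 + 28)) + u(-6)) = (-4677 + √30039)*((-32 - 7*√(24 + 28)) - 1/768*(-6)) = (-4677 + √30039)*((-32 - 14*√13) + 1/128) = (-4677 + √30039)*(-4095/128 - 14*√13)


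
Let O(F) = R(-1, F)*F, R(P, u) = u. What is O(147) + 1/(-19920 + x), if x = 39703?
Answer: 427490848/19783 ≈ 21609.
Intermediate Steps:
O(F) = F**2 (O(F) = F*F = F**2)
O(147) + 1/(-19920 + x) = 147**2 + 1/(-19920 + 39703) = 21609 + 1/19783 = 427490848/19783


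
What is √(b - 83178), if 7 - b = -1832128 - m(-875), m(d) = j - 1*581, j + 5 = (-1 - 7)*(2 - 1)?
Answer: √1748363 ≈ 1322.3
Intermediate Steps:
j = -13 (j = -5 + (-1 - 7)*(2 - 1) = -5 - 8*1 = -5 - 8 = -13)
m(d) = -594 (m(d) = -13 - 1*581 = -13 - 581 = -594)
b = 1831541 (b = 7 - (-1832128 - 1*(-594)) = 7 - (-1832128 + 594) = 7 - 1*(-1831534) = 7 + 1831534 = 1831541)
√(b - 83178) = √(1831541 - 83178) = √1748363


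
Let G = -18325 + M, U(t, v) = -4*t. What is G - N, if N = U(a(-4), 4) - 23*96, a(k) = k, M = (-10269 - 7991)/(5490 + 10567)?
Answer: -259065841/16057 ≈ -16134.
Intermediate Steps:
M = -18260/16057 ≈ -1.1372
N = -2192 (N = -4*(-4) - 23*96 = 16 - 2208 = -2192)
G = -294262785/16057 (G = -18325 - 18260/16057 = -294262785/16057 ≈ -18326.)
G - N = -294262785/16057 - 1*(-2192) = -294262785/16057 + 2192 = -259065841/16057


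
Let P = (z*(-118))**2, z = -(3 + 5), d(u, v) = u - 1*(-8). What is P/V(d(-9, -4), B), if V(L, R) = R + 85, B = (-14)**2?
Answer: 891136/281 ≈ 3171.3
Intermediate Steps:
d(u, v) = 8 + u (d(u, v) = u + 8 = 8 + u)
z = -8 (z = -1*8 = -8)
B = 196
V(L, R) = 85 + R
P = 891136 (P = (-8*(-118))**2 = 944**2 = 891136)
P/V(d(-9, -4), B) = 891136/(85 + 196) = 891136/281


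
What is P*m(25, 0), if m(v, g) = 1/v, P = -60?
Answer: -12/5 ≈ -2.4000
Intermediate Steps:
P*m(25, 0) = -60/25 = -60*1/25 = -12/5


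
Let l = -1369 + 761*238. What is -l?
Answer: -179749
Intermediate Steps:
l = 179749 (l = -1369 + 181118 = 179749)
-l = -1*179749 = -179749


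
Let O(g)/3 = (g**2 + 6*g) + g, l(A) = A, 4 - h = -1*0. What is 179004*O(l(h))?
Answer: 23628528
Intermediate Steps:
h = 4 (h = 4 - (-1)*0 = 4 - 1*0 = 4 + 0 = 4)
O(g) = 3*g**2 + 21*g (O(g) = 3*((g**2 + 6*g) + g) = 3*(g**2 + 7*g) = 3*g**2 + 21*g)
179004*O(l(h)) = 179004*(3*4*(7 + 4)) = 179004*(3*4*11) = 179004*132 = 23628528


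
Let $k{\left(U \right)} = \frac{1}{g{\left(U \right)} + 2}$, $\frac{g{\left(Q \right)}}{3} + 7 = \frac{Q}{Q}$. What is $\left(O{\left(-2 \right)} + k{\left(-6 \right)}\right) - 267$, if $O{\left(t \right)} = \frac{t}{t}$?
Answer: $- \frac{4257}{16} \approx -266.06$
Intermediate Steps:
$g{\left(Q \right)} = -18$ ($g{\left(Q \right)} = -21 + 3 \frac{Q}{Q} = -21 + 3 \cdot 1 = -21 + 3 = -18$)
$O{\left(t \right)} = 1$
$k{\left(U \right)} = - \frac{1}{16}$ ($k{\left(U \right)} = \frac{1}{-18 + 2} = \frac{1}{-16} = - \frac{1}{16}$)
$\left(O{\left(-2 \right)} + k{\left(-6 \right)}\right) - 267 = \left(1 - \frac{1}{16}\right) - 267 = \frac{15}{16} - 267 = - \frac{4257}{16}$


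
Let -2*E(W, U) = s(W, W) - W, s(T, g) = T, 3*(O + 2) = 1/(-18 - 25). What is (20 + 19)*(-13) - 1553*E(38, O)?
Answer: -507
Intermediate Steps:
O = -259/129 (O = -2 + 1/(3*(-18 - 25)) = -2 + (⅓)/(-43) = -2 + (⅓)*(-1/43) = -2 - 1/129 = -259/129 ≈ -2.0078)
E(W, U) = 0 (E(W, U) = -(W - W)/2 = -½*0 = 0)
(20 + 19)*(-13) - 1553*E(38, O) = (20 + 19)*(-13) - 1553*0 = 39*(-13) + 0 = -507 + 0 = -507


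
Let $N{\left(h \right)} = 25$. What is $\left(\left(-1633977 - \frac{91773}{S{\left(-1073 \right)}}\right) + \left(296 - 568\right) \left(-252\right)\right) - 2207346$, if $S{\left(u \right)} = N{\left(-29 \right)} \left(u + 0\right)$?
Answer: $- \frac{101204704902}{26825} \approx -3.7728 \cdot 10^{6}$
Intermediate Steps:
$S{\left(u \right)} = 25 u$ ($S{\left(u \right)} = 25 \left(u + 0\right) = 25 u$)
$\left(\left(-1633977 - \frac{91773}{S{\left(-1073 \right)}}\right) + \left(296 - 568\right) \left(-252\right)\right) - 2207346 = \left(\left(-1633977 - \frac{91773}{25 \left(-1073\right)}\right) + \left(296 - 568\right) \left(-252\right)\right) - 2207346 = \left(\left(-1633977 - \frac{91773}{-26825}\right) - -68544\right) - 2207346 = \left(\left(-1633977 - - \frac{91773}{26825}\right) + 68544\right) - 2207346 = \left(\left(-1633977 + \frac{91773}{26825}\right) + 68544\right) - 2207346 = \left(- \frac{43831341252}{26825} + 68544\right) - 2207346 = - \frac{41992648452}{26825} - 2207346 = - \frac{101204704902}{26825}$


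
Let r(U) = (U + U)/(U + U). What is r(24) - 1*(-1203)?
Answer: 1204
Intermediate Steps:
r(U) = 1 (r(U) = (2*U)/((2*U)) = (2*U)*(1/(2*U)) = 1)
r(24) - 1*(-1203) = 1 - 1*(-1203) = 1 + 1203 = 1204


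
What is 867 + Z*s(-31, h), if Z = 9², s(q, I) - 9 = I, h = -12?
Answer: 624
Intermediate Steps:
s(q, I) = 9 + I
Z = 81
867 + Z*s(-31, h) = 867 + 81*(9 - 12) = 867 + 81*(-3) = 867 - 243 = 624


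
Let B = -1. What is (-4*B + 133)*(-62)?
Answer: -8494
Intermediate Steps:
(-4*B + 133)*(-62) = (-4*(-1) + 133)*(-62) = (4 + 133)*(-62) = 137*(-62) = -8494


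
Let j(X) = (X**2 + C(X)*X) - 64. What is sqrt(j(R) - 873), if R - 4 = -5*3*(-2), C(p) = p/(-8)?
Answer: sqrt(298)/2 ≈ 8.6313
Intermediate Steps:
C(p) = -p/8 (C(p) = p*(-1/8) = -p/8)
R = 34 (R = 4 - 5*3*(-2) = 4 - 15*(-2) = 4 + 30 = 34)
j(X) = -64 + 7*X**2/8 (j(X) = (X**2 + (-X/8)*X) - 64 = (X**2 - X**2/8) - 64 = 7*X**2/8 - 64 = -64 + 7*X**2/8)
sqrt(j(R) - 873) = sqrt((-64 + (7/8)*34**2) - 873) = sqrt((-64 + (7/8)*1156) - 873) = sqrt((-64 + 2023/2) - 873) = sqrt(1895/2 - 873) = sqrt(149/2) = sqrt(298)/2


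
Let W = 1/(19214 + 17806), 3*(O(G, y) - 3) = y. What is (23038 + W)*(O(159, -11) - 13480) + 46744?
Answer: -17243223079861/55530 ≈ -3.1052e+8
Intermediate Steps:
O(G, y) = 3 + y/3
W = 1/37020 ≈ 2.7012e-5
(23038 + W)*(O(159, -11) - 13480) + 46744 = (23038 + 1/37020)*((3 + (⅓)*(-11)) - 13480) + 46744 = 852866761*((3 - 11/3) - 13480)/37020 + 46744 = 852866761*(-⅔ - 13480)/37020 + 46744 = (852866761/37020)*(-40442/3) + 46744 = -17245818774181/55530 + 46744 = -17243223079861/55530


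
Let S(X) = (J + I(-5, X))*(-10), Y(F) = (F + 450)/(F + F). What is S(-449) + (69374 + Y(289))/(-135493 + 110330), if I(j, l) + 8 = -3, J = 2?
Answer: 1268880349/14544214 ≈ 87.243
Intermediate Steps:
I(j, l) = -11 (I(j, l) = -8 - 3 = -11)
Y(F) = (450 + F)/(2*F) (Y(F) = (450 + F)/((2*F)) = (450 + F)*(1/(2*F)) = (450 + F)/(2*F))
S(X) = 90 (S(X) = (2 - 11)*(-10) = -9*(-10) = 90)
S(-449) + (69374 + Y(289))/(-135493 + 110330) = 90 + (69374 + (½)*(450 + 289)/289)/(-135493 + 110330) = 90 + (69374 + (½)*(1/289)*739)/(-25163) = 90 + (69374 + 739/578)*(-1/25163) = 90 + (40098911/578)*(-1/25163) = 90 - 40098911/14544214 = 1268880349/14544214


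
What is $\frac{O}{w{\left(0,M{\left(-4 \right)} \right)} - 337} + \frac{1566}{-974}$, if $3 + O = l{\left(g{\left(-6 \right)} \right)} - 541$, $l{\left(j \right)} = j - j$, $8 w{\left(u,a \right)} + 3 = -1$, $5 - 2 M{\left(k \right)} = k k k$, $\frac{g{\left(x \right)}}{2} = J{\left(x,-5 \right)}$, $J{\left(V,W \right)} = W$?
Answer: $\frac{1331}{328725} \approx 0.004049$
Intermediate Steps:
$g{\left(x \right)} = -10$ ($g{\left(x \right)} = 2 \left(-5\right) = -10$)
$M{\left(k \right)} = \frac{5}{2} - \frac{k^{3}}{2}$ ($M{\left(k \right)} = \frac{5}{2} - \frac{k k k}{2} = \frac{5}{2} - \frac{k^{2} k}{2} = \frac{5}{2} - \frac{k^{3}}{2}$)
$w{\left(u,a \right)} = - \frac{1}{2}$ ($w{\left(u,a \right)} = - \frac{3}{8} + \frac{1}{8} \left(-1\right) = - \frac{3}{8} - \frac{1}{8} = - \frac{1}{2}$)
$l{\left(j \right)} = 0$
$O = -544$ ($O = -3 + \left(0 - 541\right) = -3 - 541 = -544$)
$\frac{O}{w{\left(0,M{\left(-4 \right)} \right)} - 337} + \frac{1566}{-974} = - \frac{544}{- \frac{1}{2} - 337} + \frac{1566}{-974} = - \frac{544}{- \frac{1}{2} - 337} + 1566 \left(- \frac{1}{974}\right) = - \frac{544}{- \frac{675}{2}} - \frac{783}{487} = \left(-544\right) \left(- \frac{2}{675}\right) - \frac{783}{487} = \frac{1088}{675} - \frac{783}{487} = \frac{1331}{328725}$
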